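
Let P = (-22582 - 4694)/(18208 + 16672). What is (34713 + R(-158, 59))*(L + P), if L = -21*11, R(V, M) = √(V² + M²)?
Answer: -70159798107/8720 - 2021139*√28445/8720 ≈ -8.0849e+6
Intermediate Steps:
P = -6819/8720 (P = -27276/34880 = -27276*1/34880 = -6819/8720 ≈ -0.78200)
R(V, M) = √(M² + V²)
L = -231
(34713 + R(-158, 59))*(L + P) = (34713 + √(59² + (-158)²))*(-231 - 6819/8720) = (34713 + √(3481 + 24964))*(-2021139/8720) = (34713 + √28445)*(-2021139/8720) = -70159798107/8720 - 2021139*√28445/8720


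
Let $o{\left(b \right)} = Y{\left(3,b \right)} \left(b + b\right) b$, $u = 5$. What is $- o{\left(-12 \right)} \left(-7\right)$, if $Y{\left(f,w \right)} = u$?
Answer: $10080$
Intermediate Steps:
$Y{\left(f,w \right)} = 5$
$o{\left(b \right)} = 10 b^{2}$ ($o{\left(b \right)} = 5 \left(b + b\right) b = 5 \cdot 2 b b = 10 b b = 10 b^{2}$)
$- o{\left(-12 \right)} \left(-7\right) = - 10 \left(-12\right)^{2} \left(-7\right) = - 10 \cdot 144 \left(-7\right) = \left(-1\right) 1440 \left(-7\right) = \left(-1440\right) \left(-7\right) = 10080$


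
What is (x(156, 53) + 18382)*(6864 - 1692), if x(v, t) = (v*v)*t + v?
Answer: 6766765512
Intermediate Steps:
x(v, t) = v + t*v² (x(v, t) = v²*t + v = t*v² + v = v + t*v²)
(x(156, 53) + 18382)*(6864 - 1692) = (156*(1 + 53*156) + 18382)*(6864 - 1692) = (156*(1 + 8268) + 18382)*5172 = (156*8269 + 18382)*5172 = (1289964 + 18382)*5172 = 1308346*5172 = 6766765512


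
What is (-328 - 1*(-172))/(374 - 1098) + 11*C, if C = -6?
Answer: -11907/181 ≈ -65.785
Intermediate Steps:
(-328 - 1*(-172))/(374 - 1098) + 11*C = (-328 - 1*(-172))/(374 - 1098) + 11*(-6) = (-328 + 172)/(-724) - 66 = -156*(-1/724) - 66 = 39/181 - 66 = -11907/181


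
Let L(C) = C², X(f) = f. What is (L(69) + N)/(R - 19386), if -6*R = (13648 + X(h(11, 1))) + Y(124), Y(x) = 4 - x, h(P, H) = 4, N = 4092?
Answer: -26559/64924 ≈ -0.40908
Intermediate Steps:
R = -6766/3 (R = -((13648 + 4) + (4 - 1*124))/6 = -(13652 + (4 - 124))/6 = -(13652 - 120)/6 = -⅙*13532 = -6766/3 ≈ -2255.3)
(L(69) + N)/(R - 19386) = (69² + 4092)/(-6766/3 - 19386) = (4761 + 4092)/(-64924/3) = 8853*(-3/64924) = -26559/64924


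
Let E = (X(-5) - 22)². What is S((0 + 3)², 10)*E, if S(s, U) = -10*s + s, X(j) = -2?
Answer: -46656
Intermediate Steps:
S(s, U) = -9*s
E = 576 (E = (-2 - 22)² = (-24)² = 576)
S((0 + 3)², 10)*E = -9*(0 + 3)²*576 = -9*3²*576 = -9*9*576 = -81*576 = -46656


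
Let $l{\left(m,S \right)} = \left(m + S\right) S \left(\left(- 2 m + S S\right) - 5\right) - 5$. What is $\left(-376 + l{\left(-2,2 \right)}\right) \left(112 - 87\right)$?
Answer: $-9525$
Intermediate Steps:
$l{\left(m,S \right)} = -5 + S \left(S + m\right) \left(-5 + S^{2} - 2 m\right)$ ($l{\left(m,S \right)} = \left(S + m\right) S \left(\left(- 2 m + S^{2}\right) - 5\right) - 5 = S \left(S + m\right) \left(\left(S^{2} - 2 m\right) - 5\right) - 5 = S \left(S + m\right) \left(-5 + S^{2} - 2 m\right) - 5 = -5 + S \left(S + m\right) \left(-5 + S^{2} - 2 m\right)$)
$\left(-376 + l{\left(-2,2 \right)}\right) \left(112 - 87\right) = \left(-376 - \left(5 - 20 - 16 + 16 + 16 + 2^{2}\right)\right) \left(112 - 87\right) = \left(-376 - 5\right) 25 = \left(-381\right) 25 = -9525$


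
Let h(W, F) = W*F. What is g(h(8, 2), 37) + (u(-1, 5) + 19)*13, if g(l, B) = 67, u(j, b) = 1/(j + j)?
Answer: 615/2 ≈ 307.50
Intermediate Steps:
h(W, F) = F*W
u(j, b) = 1/(2*j)
g(h(8, 2), 37) + (u(-1, 5) + 19)*13 = 67 + ((1/2)/(-1) + 19)*13 = 67 + ((1/2)*(-1) + 19)*13 = 67 + (-1/2 + 19)*13 = 67 + (37/2)*13 = 67 + 481/2 = 615/2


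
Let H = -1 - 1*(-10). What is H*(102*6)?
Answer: 5508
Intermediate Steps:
H = 9 (H = -1 + 10 = 9)
H*(102*6) = 9*(102*6) = 9*612 = 5508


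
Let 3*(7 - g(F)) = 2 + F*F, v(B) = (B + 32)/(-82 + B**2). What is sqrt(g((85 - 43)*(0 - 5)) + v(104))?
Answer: I*sqrt(47027348183)/1789 ≈ 121.22*I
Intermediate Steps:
v(B) = (32 + B)/(-82 + B**2)
g(F) = 19/3 - F**2/3 (g(F) = 7 - (2 + F*F)/3 = 7 - (2 + F**2)/3 = 7 + (-2/3 - F**2/3) = 19/3 - F**2/3)
sqrt(g((85 - 43)*(0 - 5)) + v(104)) = sqrt((19/3 - (0 - 5)**2*(85 - 43)**2/3) + (32 + 104)/(-82 + 104**2)) = sqrt((19/3 - (42*(-5))**2/3) + 136/(-82 + 10816)) = sqrt((19/3 - 1/3*(-210)**2) + 136/10734) = sqrt((19/3 - 1/3*44100) + (1/10734)*136) = sqrt((19/3 - 14700) + 68/5367) = sqrt(-44081/3 + 68/5367) = sqrt(-26286947/1789) = I*sqrt(47027348183)/1789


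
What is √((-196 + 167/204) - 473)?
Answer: I*√6951759/102 ≈ 25.849*I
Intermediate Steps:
√((-196 + 167/204) - 473) = √(-39817/204 - 473) = √(-136309/204) = I*√6951759/102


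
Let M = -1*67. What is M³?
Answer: -300763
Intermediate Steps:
M = -67
M³ = (-67)³ = -300763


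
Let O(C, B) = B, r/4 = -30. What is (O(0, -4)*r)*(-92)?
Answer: -44160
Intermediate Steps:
r = -120 (r = 4*(-30) = -120)
(O(0, -4)*r)*(-92) = -4*(-120)*(-92) = 480*(-92) = -44160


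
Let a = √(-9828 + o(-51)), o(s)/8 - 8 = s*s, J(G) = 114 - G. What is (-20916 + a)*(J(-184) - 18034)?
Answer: 370966176 - 35472*√2761 ≈ 3.6910e+8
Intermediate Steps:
o(s) = 64 + 8*s² (o(s) = 64 + 8*(s*s) = 64 + 8*s²)
a = 2*√2761 (a = √(-9828 + (64 + 8*(-51)²)) = √(-9828 + (64 + 8*2601)) = √(-9828 + (64 + 20808)) = √(-9828 + 20872) = √11044 = 2*√2761 ≈ 105.09)
(-20916 + a)*(J(-184) - 18034) = (-20916 + 2*√2761)*((114 - 1*(-184)) - 18034) = (-20916 + 2*√2761)*((114 + 184) - 18034) = (-20916 + 2*√2761)*(298 - 18034) = (-20916 + 2*√2761)*(-17736) = 370966176 - 35472*√2761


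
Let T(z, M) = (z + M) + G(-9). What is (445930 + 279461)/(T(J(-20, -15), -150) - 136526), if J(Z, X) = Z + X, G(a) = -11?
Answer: -241797/45574 ≈ -5.3056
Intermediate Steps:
J(Z, X) = X + Z
T(z, M) = -11 + M + z (T(z, M) = (z + M) - 11 = (M + z) - 11 = -11 + M + z)
(445930 + 279461)/(T(J(-20, -15), -150) - 136526) = (445930 + 279461)/((-11 - 150 + (-15 - 20)) - 136526) = 725391/((-11 - 150 - 35) - 136526) = 725391/(-196 - 136526) = 725391/(-136722) = 725391*(-1/136722) = -241797/45574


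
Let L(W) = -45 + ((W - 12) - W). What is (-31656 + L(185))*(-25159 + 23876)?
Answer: 40687779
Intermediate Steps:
L(W) = -57 (L(W) = -45 + ((-12 + W) - W) = -45 - 12 = -57)
(-31656 + L(185))*(-25159 + 23876) = (-31656 - 57)*(-25159 + 23876) = -31713*(-1283) = 40687779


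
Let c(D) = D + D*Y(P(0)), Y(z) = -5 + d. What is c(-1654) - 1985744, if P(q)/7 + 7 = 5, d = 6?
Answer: -1989052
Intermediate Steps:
P(q) = -14 (P(q) = -49 + 7*5 = -49 + 35 = -14)
Y(z) = 1 (Y(z) = -5 + 6 = 1)
c(D) = 2*D (c(D) = D + D*1 = D + D = 2*D)
c(-1654) - 1985744 = 2*(-1654) - 1985744 = -3308 - 1985744 = -1989052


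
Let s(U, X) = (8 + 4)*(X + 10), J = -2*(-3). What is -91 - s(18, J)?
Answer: -283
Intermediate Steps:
J = 6
s(U, X) = 120 + 12*X (s(U, X) = 12*(10 + X) = 120 + 12*X)
-91 - s(18, J) = -91 - (120 + 12*6) = -91 - (120 + 72) = -91 - 1*192 = -91 - 192 = -283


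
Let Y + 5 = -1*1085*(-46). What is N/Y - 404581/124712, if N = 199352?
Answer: 4670971819/6223752360 ≈ 0.75051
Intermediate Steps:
Y = 49905 (Y = -5 - 1*1085*(-46) = -5 - 1085*(-46) = -5 + 49910 = 49905)
N/Y - 404581/124712 = 199352/49905 - 404581/124712 = 4670971819/6223752360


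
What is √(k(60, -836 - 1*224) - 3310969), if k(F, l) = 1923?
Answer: I*√3309046 ≈ 1819.1*I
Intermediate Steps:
√(k(60, -836 - 1*224) - 3310969) = √(1923 - 3310969) = √(-3309046) = I*√3309046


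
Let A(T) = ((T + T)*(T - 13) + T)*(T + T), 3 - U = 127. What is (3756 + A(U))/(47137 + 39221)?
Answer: -1398590/14393 ≈ -97.172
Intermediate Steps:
U = -124 (U = 3 - 1*127 = 3 - 127 = -124)
A(T) = 2*T*(T + 2*T*(-13 + T)) (A(T) = ((2*T)*(-13 + T) + T)*(2*T) = (2*T*(-13 + T) + T)*(2*T) = (T + 2*T*(-13 + T))*(2*T) = 2*T*(T + 2*T*(-13 + T)))
(3756 + A(U))/(47137 + 39221) = (3756 + (-124)**2*(-50 + 4*(-124)))/(47137 + 39221) = (3756 + 15376*(-50 - 496))/86358 = (3756 + 15376*(-546))*(1/86358) = (3756 - 8395296)*(1/86358) = -8391540*1/86358 = -1398590/14393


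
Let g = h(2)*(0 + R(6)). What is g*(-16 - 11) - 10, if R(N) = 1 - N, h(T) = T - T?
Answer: -10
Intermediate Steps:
h(T) = 0
g = 0 (g = 0*(0 + (1 - 1*6)) = 0*(0 + (1 - 6)) = 0*(0 - 5) = 0*(-5) = 0)
g*(-16 - 11) - 10 = 0*(-16 - 11) - 10 = 0*(-27) - 10 = 0 - 10 = -10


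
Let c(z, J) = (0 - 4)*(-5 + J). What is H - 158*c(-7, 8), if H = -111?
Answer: 1785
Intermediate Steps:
c(z, J) = 20 - 4*J (c(z, J) = -4*(-5 + J) = 20 - 4*J)
H - 158*c(-7, 8) = -111 - 158*(20 - 4*8) = -111 - 158*(20 - 32) = -111 - 158*(-12) = -111 + 1896 = 1785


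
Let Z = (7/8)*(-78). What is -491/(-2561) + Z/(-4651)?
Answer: 9833717/47644844 ≈ 0.20640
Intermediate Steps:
Z = -273/4 (Z = (7*(1/8))*(-78) = (7/8)*(-78) = -273/4 ≈ -68.250)
-491/(-2561) + Z/(-4651) = -491/(-2561) - 273/4/(-4651) = -491*(-1/2561) - 273/4*(-1/4651) = 491/2561 + 273/18604 = 9833717/47644844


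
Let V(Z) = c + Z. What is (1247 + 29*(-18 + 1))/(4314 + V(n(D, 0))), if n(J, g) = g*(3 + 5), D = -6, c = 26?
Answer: 377/2170 ≈ 0.17373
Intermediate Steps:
n(J, g) = 8*g (n(J, g) = g*8 = 8*g)
V(Z) = 26 + Z
(1247 + 29*(-18 + 1))/(4314 + V(n(D, 0))) = (1247 + 29*(-18 + 1))/(4314 + (26 + 8*0)) = (1247 + 29*(-17))/(4314 + (26 + 0)) = (1247 - 493)/(4314 + 26) = 754/4340 = 754*(1/4340) = 377/2170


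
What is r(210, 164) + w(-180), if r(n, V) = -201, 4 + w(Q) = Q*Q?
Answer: 32195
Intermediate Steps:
w(Q) = -4 + Q² (w(Q) = -4 + Q*Q = -4 + Q²)
r(210, 164) + w(-180) = -201 + (-4 + (-180)²) = -201 + (-4 + 32400) = -201 + 32396 = 32195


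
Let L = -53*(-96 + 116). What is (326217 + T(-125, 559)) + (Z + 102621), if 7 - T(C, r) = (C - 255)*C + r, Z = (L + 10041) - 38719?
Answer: 351048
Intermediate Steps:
L = -1060 (L = -53*20 = -1060)
Z = -29738 (Z = (-1060 + 10041) - 38719 = 8981 - 38719 = -29738)
T(C, r) = 7 - r - C*(-255 + C) (T(C, r) = 7 - ((C - 255)*C + r) = 7 - ((-255 + C)*C + r) = 7 - (C*(-255 + C) + r) = 7 - (r + C*(-255 + C)) = 7 + (-r - C*(-255 + C)) = 7 - r - C*(-255 + C))
(326217 + T(-125, 559)) + (Z + 102621) = (326217 + (7 - 1*559 - 1*(-125)² + 255*(-125))) + (-29738 + 102621) = (326217 + (7 - 559 - 1*15625 - 31875)) + 72883 = (326217 + (7 - 559 - 15625 - 31875)) + 72883 = (326217 - 48052) + 72883 = 278165 + 72883 = 351048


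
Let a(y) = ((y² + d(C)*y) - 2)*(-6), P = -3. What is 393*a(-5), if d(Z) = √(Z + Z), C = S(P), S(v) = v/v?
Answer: -54234 + 11790*√2 ≈ -37560.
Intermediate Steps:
S(v) = 1
C = 1
d(Z) = √2*√Z (d(Z) = √(2*Z) = √2*√Z)
a(y) = 12 - 6*y² - 6*y*√2 (a(y) = ((y² + (√2*√1)*y) - 2)*(-6) = ((y² + (√2*1)*y) - 2)*(-6) = ((y² + √2*y) - 2)*(-6) = ((y² + y*√2) - 2)*(-6) = (-2 + y² + y*√2)*(-6) = 12 - 6*y² - 6*y*√2)
393*a(-5) = 393*(12 - 6*(-5)² - 6*(-5)*√2) = 393*(12 - 6*25 + 30*√2) = 393*(12 - 150 + 30*√2) = 393*(-138 + 30*√2) = -54234 + 11790*√2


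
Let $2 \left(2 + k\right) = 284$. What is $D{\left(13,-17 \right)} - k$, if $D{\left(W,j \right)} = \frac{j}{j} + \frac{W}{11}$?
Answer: $- \frac{1516}{11} \approx -137.82$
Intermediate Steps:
$k = 140$ ($k = -2 + \frac{1}{2} \cdot 284 = -2 + 142 = 140$)
$D{\left(W,j \right)} = 1 + \frac{W}{11}$ ($D{\left(W,j \right)} = 1 + W \frac{1}{11} = 1 + \frac{W}{11}$)
$D{\left(13,-17 \right)} - k = \left(1 + \frac{1}{11} \cdot 13\right) - 140 = \left(1 + \frac{13}{11}\right) - 140 = \frac{24}{11} - 140 = - \frac{1516}{11}$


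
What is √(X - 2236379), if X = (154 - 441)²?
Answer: I*√2154010 ≈ 1467.7*I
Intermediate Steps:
X = 82369 (X = (-287)² = 82369)
√(X - 2236379) = √(82369 - 2236379) = √(-2154010) = I*√2154010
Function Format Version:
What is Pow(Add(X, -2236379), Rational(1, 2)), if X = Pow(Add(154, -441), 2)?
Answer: Mul(I, Pow(2154010, Rational(1, 2))) ≈ Mul(1467.7, I)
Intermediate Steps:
X = 82369 (X = Pow(-287, 2) = 82369)
Pow(Add(X, -2236379), Rational(1, 2)) = Pow(Add(82369, -2236379), Rational(1, 2)) = Pow(-2154010, Rational(1, 2)) = Mul(I, Pow(2154010, Rational(1, 2)))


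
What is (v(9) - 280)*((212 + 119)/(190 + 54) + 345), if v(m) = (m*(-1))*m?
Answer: -30508471/244 ≈ -1.2503e+5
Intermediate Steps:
v(m) = -m² (v(m) = (-m)*m = -m²)
(v(9) - 280)*((212 + 119)/(190 + 54) + 345) = (-1*9² - 280)*((212 + 119)/(190 + 54) + 345) = (-1*81 - 280)*(331/244 + 345) = (-81 - 280)*(331*(1/244) + 345) = -361*(331/244 + 345) = -361*84511/244 = -30508471/244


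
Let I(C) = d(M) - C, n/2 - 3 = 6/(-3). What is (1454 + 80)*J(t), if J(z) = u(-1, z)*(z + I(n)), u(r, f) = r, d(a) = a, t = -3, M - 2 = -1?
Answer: 6136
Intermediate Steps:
M = 1 (M = 2 - 1 = 1)
n = 2 (n = 6 + 2*(6/(-3)) = 6 + 2*(6*(-⅓)) = 6 + 2*(-2) = 6 - 4 = 2)
I(C) = 1 - C
J(z) = 1 - z (J(z) = -(z + (1 - 1*2)) = -(z + (1 - 2)) = -(z - 1) = -(-1 + z) = 1 - z)
(1454 + 80)*J(t) = (1454 + 80)*(1 - 1*(-3)) = 1534*(1 + 3) = 1534*4 = 6136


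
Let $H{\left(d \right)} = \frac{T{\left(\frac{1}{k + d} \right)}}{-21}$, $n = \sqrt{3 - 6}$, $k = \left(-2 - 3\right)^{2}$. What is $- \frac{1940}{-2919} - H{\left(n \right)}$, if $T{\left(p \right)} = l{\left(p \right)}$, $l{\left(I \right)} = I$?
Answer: $\frac{407265}{611044} - \frac{i \sqrt{3}}{13188} \approx 0.66651 - 0.00013134 i$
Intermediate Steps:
$k = 25$ ($k = \left(-5\right)^{2} = 25$)
$T{\left(p \right)} = p$
$n = i \sqrt{3}$ ($n = \sqrt{-3} = i \sqrt{3} \approx 1.732 i$)
$H{\left(d \right)} = - \frac{1}{21 \left(25 + d\right)}$ ($H{\left(d \right)} = \frac{1}{\left(25 + d\right) \left(-21\right)} = \frac{1}{25 + d} \left(- \frac{1}{21}\right) = - \frac{1}{21 \left(25 + d\right)}$)
$- \frac{1940}{-2919} - H{\left(n \right)} = - \frac{1940}{-2919} - - \frac{1}{525 + 21 i \sqrt{3}} = \left(-1940\right) \left(- \frac{1}{2919}\right) - - \frac{1}{525 + 21 i \sqrt{3}} = \frac{1940}{2919} + \frac{1}{525 + 21 i \sqrt{3}}$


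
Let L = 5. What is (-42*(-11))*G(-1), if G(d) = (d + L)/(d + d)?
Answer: -924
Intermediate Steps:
G(d) = (5 + d)/(2*d) (G(d) = (d + 5)/(d + d) = (5 + d)/((2*d)) = (5 + d)*(1/(2*d)) = (5 + d)/(2*d))
(-42*(-11))*G(-1) = (-42*(-11))*((1/2)*(5 - 1)/(-1)) = 462*((1/2)*(-1)*4) = 462*(-2) = -924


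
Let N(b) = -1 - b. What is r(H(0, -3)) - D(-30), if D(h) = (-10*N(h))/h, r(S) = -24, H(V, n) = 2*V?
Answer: -101/3 ≈ -33.667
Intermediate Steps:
D(h) = (10 + 10*h)/h (D(h) = (-10*(-1 - h))/h = (10 + 10*h)/h)
r(H(0, -3)) - D(-30) = -24 - (10 + 10/(-30)) = -24 - (10 + 10*(-1/30)) = -24 - (10 - 1/3) = -24 - 1*29/3 = -24 - 29/3 = -101/3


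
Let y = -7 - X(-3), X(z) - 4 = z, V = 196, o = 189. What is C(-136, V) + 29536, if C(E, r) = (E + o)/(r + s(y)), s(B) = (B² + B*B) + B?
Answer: 9333429/316 ≈ 29536.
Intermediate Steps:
X(z) = 4 + z
y = -8 (y = -7 - (4 - 3) = -7 - 1*1 = -7 - 1 = -8)
s(B) = B + 2*B² (s(B) = (B² + B²) + B = 2*B² + B = B + 2*B²)
C(E, r) = (189 + E)/(120 + r) (C(E, r) = (E + 189)/(r - 8*(1 + 2*(-8))) = (189 + E)/(r - 8*(1 - 16)) = (189 + E)/(r - 8*(-15)) = (189 + E)/(r + 120) = (189 + E)/(120 + r))
C(-136, V) + 29536 = (189 - 136)/(120 + 196) + 29536 = 53/316 + 29536 = 9333429/316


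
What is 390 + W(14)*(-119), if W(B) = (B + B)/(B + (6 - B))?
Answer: -496/3 ≈ -165.33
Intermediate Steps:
W(B) = B/3 (W(B) = (2*B)/6 = (2*B)*(1/6) = B/3)
390 + W(14)*(-119) = 390 + ((1/3)*14)*(-119) = 390 + (14/3)*(-119) = 390 - 1666/3 = -496/3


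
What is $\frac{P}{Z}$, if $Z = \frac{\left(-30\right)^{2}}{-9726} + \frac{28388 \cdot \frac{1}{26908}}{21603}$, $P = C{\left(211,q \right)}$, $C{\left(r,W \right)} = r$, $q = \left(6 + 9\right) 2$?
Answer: $- \frac{49705101326811}{21787002913} \approx -2281.4$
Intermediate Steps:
$q = 30$ ($q = 15 \cdot 2 = 30$)
$P = 211$
$Z = - \frac{21787002913}{235569200601}$ ($Z = 900 \left(- \frac{1}{9726}\right) + 28388 \cdot \frac{1}{26908} \cdot \frac{1}{21603} = - \frac{150}{1621} + \frac{7097}{6727} \cdot \frac{1}{21603} = - \frac{150}{1621} + \frac{7097}{145323381} = - \frac{21787002913}{235569200601} \approx -0.092487$)
$\frac{P}{Z} = \frac{211}{- \frac{21787002913}{235569200601}} = 211 \left(- \frac{235569200601}{21787002913}\right) = - \frac{49705101326811}{21787002913}$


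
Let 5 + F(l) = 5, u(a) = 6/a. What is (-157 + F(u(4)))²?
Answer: 24649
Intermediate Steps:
F(l) = 0 (F(l) = -5 + 5 = 0)
(-157 + F(u(4)))² = (-157 + 0)² = (-157)² = 24649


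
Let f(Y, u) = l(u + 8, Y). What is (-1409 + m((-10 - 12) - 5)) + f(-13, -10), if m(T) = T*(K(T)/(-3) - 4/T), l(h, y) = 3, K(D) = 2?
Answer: -1392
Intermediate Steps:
f(Y, u) = 3
m(T) = T*(-⅔ - 4/T) (m(T) = T*(2/(-3) - 4/T) = T*(2*(-⅓) - 4/T) = T*(-⅔ - 4/T))
(-1409 + m((-10 - 12) - 5)) + f(-13, -10) = (-1409 + (-4 - 2*((-10 - 12) - 5)/3)) + 3 = (-1409 + (-4 - 2*(-22 - 5)/3)) + 3 = (-1409 + (-4 - ⅔*(-27))) + 3 = (-1409 + (-4 + 18)) + 3 = (-1409 + 14) + 3 = -1395 + 3 = -1392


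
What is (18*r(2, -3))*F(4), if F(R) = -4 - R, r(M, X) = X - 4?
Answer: 1008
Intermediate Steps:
r(M, X) = -4 + X
(18*r(2, -3))*F(4) = (18*(-4 - 3))*(-4 - 1*4) = (18*(-7))*(-4 - 4) = -126*(-8) = 1008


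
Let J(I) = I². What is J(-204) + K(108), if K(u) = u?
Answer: 41724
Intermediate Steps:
J(-204) + K(108) = (-204)² + 108 = 41616 + 108 = 41724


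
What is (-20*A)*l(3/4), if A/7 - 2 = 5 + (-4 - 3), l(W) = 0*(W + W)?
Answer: 0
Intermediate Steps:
l(W) = 0 (l(W) = 0*(2*W) = 0)
A = 0 (A = 14 + 7*(5 + (-4 - 3)) = 14 + 7*(5 - 7) = 14 + 7*(-2) = 14 - 14 = 0)
(-20*A)*l(3/4) = -20*0*0 = 0*0 = 0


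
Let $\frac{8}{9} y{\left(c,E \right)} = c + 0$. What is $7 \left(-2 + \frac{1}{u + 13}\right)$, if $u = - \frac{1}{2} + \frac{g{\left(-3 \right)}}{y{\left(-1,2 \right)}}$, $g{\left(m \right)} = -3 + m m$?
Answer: $- \frac{560}{43} \approx -13.023$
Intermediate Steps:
$y{\left(c,E \right)} = \frac{9 c}{8}$ ($y{\left(c,E \right)} = \frac{9 \left(c + 0\right)}{8} = \frac{9 c}{8}$)
$g{\left(m \right)} = -3 + m^{2}$
$u = - \frac{35}{6}$ ($u = - \frac{1}{2} + \frac{-3 + \left(-3\right)^{2}}{\frac{9}{8} \left(-1\right)} = \left(-1\right) \frac{1}{2} + \frac{-3 + 9}{- \frac{9}{8}} = - \frac{1}{2} + 6 \left(- \frac{8}{9}\right) = - \frac{1}{2} - \frac{16}{3} = - \frac{35}{6} \approx -5.8333$)
$7 \left(-2 + \frac{1}{u + 13}\right) = 7 \left(-2 + \frac{1}{- \frac{35}{6} + 13}\right) = 7 \left(-2 + \frac{1}{\frac{43}{6}}\right) = 7 \left(-2 + \frac{6}{43}\right) = 7 \left(- \frac{80}{43}\right) = - \frac{560}{43}$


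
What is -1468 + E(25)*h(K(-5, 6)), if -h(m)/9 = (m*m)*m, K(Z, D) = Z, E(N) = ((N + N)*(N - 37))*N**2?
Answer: -421876468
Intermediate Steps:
E(N) = 2*N**3*(-37 + N) (E(N) = ((2*N)*(-37 + N))*N**2 = (2*N*(-37 + N))*N**2 = 2*N**3*(-37 + N))
h(m) = -9*m**3 (h(m) = -9*m*m*m = -9*m**2*m = -9*m**3)
-1468 + E(25)*h(K(-5, 6)) = -1468 + (2*25**3*(-37 + 25))*(-9*(-5)**3) = -1468 + (2*15625*(-12))*(-9*(-125)) = -1468 - 375000*1125 = -1468 - 421875000 = -421876468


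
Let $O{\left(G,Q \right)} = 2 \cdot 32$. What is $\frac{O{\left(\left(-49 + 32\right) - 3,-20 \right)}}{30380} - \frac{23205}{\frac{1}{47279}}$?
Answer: $- \frac{8332544336009}{7595} \approx -1.0971 \cdot 10^{9}$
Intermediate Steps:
$O{\left(G,Q \right)} = 64$
$\frac{O{\left(\left(-49 + 32\right) - 3,-20 \right)}}{30380} - \frac{23205}{\frac{1}{47279}} = \frac{64}{30380} - \frac{23205}{\frac{1}{47279}} = 64 \cdot \frac{1}{30380} - 23205 \frac{1}{\frac{1}{47279}} = \frac{16}{7595} - 1097109195 = - \frac{8332544336009}{7595}$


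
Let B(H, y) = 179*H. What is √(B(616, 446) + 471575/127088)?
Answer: √658644031929/2444 ≈ 332.07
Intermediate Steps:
√(B(616, 446) + 471575/127088) = √(179*616 + 471575/127088) = √(110264 + 471575*(1/127088)) = √(110264 + 36275/9776) = √(1077977139/9776) = √658644031929/2444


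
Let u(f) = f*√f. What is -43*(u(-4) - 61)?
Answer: 2623 + 344*I ≈ 2623.0 + 344.0*I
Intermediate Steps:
u(f) = f^(3/2)
-43*(u(-4) - 61) = -43*((-4)^(3/2) - 61) = -43*(-8*I - 61) = -43*(-61 - 8*I) = 2623 + 344*I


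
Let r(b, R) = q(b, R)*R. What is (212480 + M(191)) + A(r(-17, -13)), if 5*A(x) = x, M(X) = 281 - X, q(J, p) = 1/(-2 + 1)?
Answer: 1062863/5 ≈ 2.1257e+5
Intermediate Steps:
q(J, p) = -1 (q(J, p) = 1/(-1) = -1)
r(b, R) = -R
A(x) = x/5
(212480 + M(191)) + A(r(-17, -13)) = (212480 + (281 - 1*191)) + (-1*(-13))/5 = (212480 + (281 - 191)) + (1/5)*13 = (212480 + 90) + 13/5 = 212570 + 13/5 = 1062863/5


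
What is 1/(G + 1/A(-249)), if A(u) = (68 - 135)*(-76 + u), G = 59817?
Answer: 21775/1302515176 ≈ 1.6718e-5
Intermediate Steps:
A(u) = 5092 - 67*u (A(u) = -67*(-76 + u) = 5092 - 67*u)
1/(G + 1/A(-249)) = 1/(59817 + 1/(5092 - 67*(-249))) = 1/(59817 + 1/(5092 + 16683)) = 1/(59817 + 1/21775) = 1/(1302515176/21775) = 21775/1302515176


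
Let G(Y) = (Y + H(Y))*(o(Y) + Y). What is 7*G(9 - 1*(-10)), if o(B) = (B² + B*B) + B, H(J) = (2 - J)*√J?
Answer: 101080 - 90440*√19 ≈ -2.9314e+5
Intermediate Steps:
H(J) = √J*(2 - J)
o(B) = B + 2*B² (o(B) = (B² + B²) + B = 2*B² + B = B + 2*B²)
G(Y) = (Y + Y*(1 + 2*Y))*(Y + √Y*(2 - Y)) (G(Y) = (Y + √Y*(2 - Y))*(Y*(1 + 2*Y) + Y) = (Y + √Y*(2 - Y))*(Y + Y*(1 + 2*Y)) = (Y + Y*(1 + 2*Y))*(Y + √Y*(2 - Y)))
7*G(9 - 1*(-10)) = 7*(-2*(9 - 1*(-10))^(7/2) + 2*(9 - 1*(-10))² + 2*(9 - 1*(-10))³ + 2*(9 - 1*(-10))^(5/2) + 4*(9 - 1*(-10))^(3/2)) = 7*(-2*(9 + 10)^(7/2) + 2*(9 + 10)² + 2*(9 + 10)³ + 2*(9 + 10)^(5/2) + 4*(9 + 10)^(3/2)) = 7*(-13718*√19 + 2*19² + 2*19³ + 2*19^(5/2) + 4*19^(3/2)) = 7*(-13718*√19 + 2*361 + 2*6859 + 2*(361*√19) + 4*(19*√19)) = 7*(-13718*√19 + 722 + 13718 + 722*√19 + 76*√19) = 7*(14440 - 12920*√19) = 101080 - 90440*√19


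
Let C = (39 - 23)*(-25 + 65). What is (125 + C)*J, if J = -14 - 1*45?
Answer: -45135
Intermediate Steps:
J = -59 (J = -14 - 45 = -59)
C = 640 (C = 16*40 = 640)
(125 + C)*J = (125 + 640)*(-59) = 765*(-59) = -45135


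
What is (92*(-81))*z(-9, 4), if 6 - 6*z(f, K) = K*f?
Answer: -52164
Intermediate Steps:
z(f, K) = 1 - K*f/6
(92*(-81))*z(-9, 4) = (92*(-81))*(1 - 1/6*4*(-9)) = -7452*(1 + 6) = -7452*7 = -52164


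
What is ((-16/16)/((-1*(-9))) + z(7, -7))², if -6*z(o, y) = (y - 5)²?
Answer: 47089/81 ≈ 581.35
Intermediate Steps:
z(o, y) = -(-5 + y)²/6 (z(o, y) = -(y - 5)²/6 = -(-5 + y)²/6)
((-16/16)/((-1*(-9))) + z(7, -7))² = ((-16/16)/((-1*(-9))) - (-5 - 7)²/6)² = (-16*1/16/9 - ⅙*(-12)²)² = (-1*⅑ - ⅙*144)² = (-⅑ - 24)² = (-217/9)² = 47089/81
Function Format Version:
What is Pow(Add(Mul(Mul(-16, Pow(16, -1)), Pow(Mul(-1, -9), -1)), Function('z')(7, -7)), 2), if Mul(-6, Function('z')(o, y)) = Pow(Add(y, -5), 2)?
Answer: Rational(47089, 81) ≈ 581.35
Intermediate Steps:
Function('z')(o, y) = Mul(Rational(-1, 6), Pow(Add(-5, y), 2)) (Function('z')(o, y) = Mul(Rational(-1, 6), Pow(Add(y, -5), 2)) = Mul(Rational(-1, 6), Pow(Add(-5, y), 2)))
Pow(Add(Mul(Mul(-16, Pow(16, -1)), Pow(Mul(-1, -9), -1)), Function('z')(7, -7)), 2) = Pow(Add(Mul(Mul(-16, Pow(16, -1)), Pow(Mul(-1, -9), -1)), Mul(Rational(-1, 6), Pow(Add(-5, -7), 2))), 2) = Pow(Add(Mul(Mul(-16, Rational(1, 16)), Pow(9, -1)), Mul(Rational(-1, 6), Pow(-12, 2))), 2) = Pow(Add(Mul(-1, Rational(1, 9)), Mul(Rational(-1, 6), 144)), 2) = Pow(Add(Rational(-1, 9), -24), 2) = Pow(Rational(-217, 9), 2) = Rational(47089, 81)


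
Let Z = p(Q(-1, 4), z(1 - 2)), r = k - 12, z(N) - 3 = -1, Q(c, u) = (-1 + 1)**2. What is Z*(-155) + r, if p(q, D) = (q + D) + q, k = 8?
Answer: -314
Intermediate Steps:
Q(c, u) = 0 (Q(c, u) = 0**2 = 0)
z(N) = 2 (z(N) = 3 - 1 = 2)
r = -4 (r = 8 - 12 = -4)
p(q, D) = D + 2*q (p(q, D) = (D + q) + q = D + 2*q)
Z = 2 (Z = 2 + 2*0 = 2 + 0 = 2)
Z*(-155) + r = 2*(-155) - 4 = -310 - 4 = -314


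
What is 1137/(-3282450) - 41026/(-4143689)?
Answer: 43318139769/4533817319350 ≈ 0.0095544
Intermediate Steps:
1137/(-3282450) - 41026/(-4143689) = 1137*(-1/3282450) - 41026*(-1/4143689) = -379/1094150 + 41026/4143689 = 43318139769/4533817319350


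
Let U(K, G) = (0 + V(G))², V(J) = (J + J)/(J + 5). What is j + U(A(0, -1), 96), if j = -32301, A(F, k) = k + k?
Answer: -329465637/10201 ≈ -32297.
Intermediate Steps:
A(F, k) = 2*k
V(J) = 2*J/(5 + J) (V(J) = (2*J)/(5 + J) = 2*J/(5 + J))
U(K, G) = 4*G²/(5 + G)² (U(K, G) = (0 + 2*G/(5 + G))² = (2*G/(5 + G))² = 4*G²/(5 + G)²)
j + U(A(0, -1), 96) = -32301 + 4*96²/(5 + 96)² = -32301 + 4*9216/101² = -32301 + 4*9216*(1/10201) = -32301 + 36864/10201 = -329465637/10201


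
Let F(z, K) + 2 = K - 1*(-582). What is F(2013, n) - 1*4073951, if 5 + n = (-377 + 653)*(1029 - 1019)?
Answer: -4070616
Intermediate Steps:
n = 2755 (n = -5 + (-377 + 653)*(1029 - 1019) = -5 + 276*10 = -5 + 2760 = 2755)
F(z, K) = 580 + K (F(z, K) = -2 + (K - 1*(-582)) = -2 + (K + 582) = -2 + (582 + K) = 580 + K)
F(2013, n) - 1*4073951 = (580 + 2755) - 1*4073951 = 3335 - 4073951 = -4070616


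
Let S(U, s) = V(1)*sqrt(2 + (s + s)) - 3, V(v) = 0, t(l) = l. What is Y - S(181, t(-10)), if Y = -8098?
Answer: -8095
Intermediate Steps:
S(U, s) = -3 (S(U, s) = 0*sqrt(2 + (s + s)) - 3 = 0*sqrt(2 + 2*s) - 3 = 0 - 3 = -3)
Y - S(181, t(-10)) = -8098 - 1*(-3) = -8098 + 3 = -8095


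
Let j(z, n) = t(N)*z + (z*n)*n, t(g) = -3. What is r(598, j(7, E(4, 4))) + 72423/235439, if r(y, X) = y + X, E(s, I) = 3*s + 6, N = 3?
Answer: 669896378/235439 ≈ 2845.3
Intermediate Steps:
E(s, I) = 6 + 3*s
j(z, n) = -3*z + z*n**2 (j(z, n) = -3*z + (z*n)*n = -3*z + (n*z)*n = -3*z + z*n**2)
r(y, X) = X + y
r(598, j(7, E(4, 4))) + 72423/235439 = (7*(-3 + (6 + 3*4)**2) + 598) + 72423/235439 = (7*(-3 + (6 + 12)**2) + 598) + 72423*(1/235439) = (7*(-3 + 18**2) + 598) + 72423/235439 = (7*(-3 + 324) + 598) + 72423/235439 = (7*321 + 598) + 72423/235439 = (2247 + 598) + 72423/235439 = 2845 + 72423/235439 = 669896378/235439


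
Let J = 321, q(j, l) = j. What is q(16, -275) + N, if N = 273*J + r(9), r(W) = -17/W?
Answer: 788824/9 ≈ 87647.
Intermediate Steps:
N = 788680/9 (N = 273*321 - 17/9 = 87633 - 17*⅑ = 87633 - 17/9 = 788680/9 ≈ 87631.)
q(16, -275) + N = 16 + 788680/9 = 788824/9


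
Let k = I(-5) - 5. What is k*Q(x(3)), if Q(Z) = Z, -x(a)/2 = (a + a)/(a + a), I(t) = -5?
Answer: 20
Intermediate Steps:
x(a) = -2 (x(a) = -2*(a + a)/(a + a) = -2*2*a/(2*a) = -2*2*a*1/(2*a) = -2*1 = -2)
k = -10 (k = -5 - 5 = -10)
k*Q(x(3)) = -10*(-2) = 20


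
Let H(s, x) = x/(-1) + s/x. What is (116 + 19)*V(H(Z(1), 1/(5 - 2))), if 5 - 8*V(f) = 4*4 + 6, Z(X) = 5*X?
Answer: -2295/8 ≈ -286.88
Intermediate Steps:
H(s, x) = -x + s/x (H(s, x) = x*(-1) + s/x = -x + s/x)
V(f) = -17/8 (V(f) = 5/8 - (4*4 + 6)/8 = 5/8 - (16 + 6)/8 = 5/8 - 1/8*22 = 5/8 - 11/4 = -17/8)
(116 + 19)*V(H(Z(1), 1/(5 - 2))) = (116 + 19)*(-17/8) = 135*(-17/8) = -2295/8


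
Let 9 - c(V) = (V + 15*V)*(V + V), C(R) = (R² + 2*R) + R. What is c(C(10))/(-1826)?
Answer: 540791/1826 ≈ 296.16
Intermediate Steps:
C(R) = R² + 3*R
c(V) = 9 - 32*V² (c(V) = 9 - (V + 15*V)*(V + V) = 9 - 16*V*2*V = 9 - 32*V²)
c(C(10))/(-1826) = (9 - 32*100*(3 + 10)²)/(-1826) = (9 - 32*(10*13)²)*(-1/1826) = (9 - 32*130²)*(-1/1826) = (9 - 32*16900)*(-1/1826) = (9 - 540800)*(-1/1826) = -540791*(-1/1826) = 540791/1826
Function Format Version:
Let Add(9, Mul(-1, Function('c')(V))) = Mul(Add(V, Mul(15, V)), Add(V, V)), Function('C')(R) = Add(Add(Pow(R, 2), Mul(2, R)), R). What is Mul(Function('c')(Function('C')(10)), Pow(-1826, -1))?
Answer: Rational(540791, 1826) ≈ 296.16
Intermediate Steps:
Function('C')(R) = Add(Pow(R, 2), Mul(3, R))
Function('c')(V) = Add(9, Mul(-32, Pow(V, 2))) (Function('c')(V) = Add(9, Mul(-1, Mul(Add(V, Mul(15, V)), Add(V, V)))) = Add(9, Mul(-1, Mul(Mul(16, V), Mul(2, V)))) = Add(9, Mul(-1, Mul(32, Pow(V, 2)))) = Add(9, Mul(-32, Pow(V, 2))))
Mul(Function('c')(Function('C')(10)), Pow(-1826, -1)) = Mul(Add(9, Mul(-32, Pow(Mul(10, Add(3, 10)), 2))), Pow(-1826, -1)) = Mul(Add(9, Mul(-32, Pow(Mul(10, 13), 2))), Rational(-1, 1826)) = Mul(Add(9, Mul(-32, Pow(130, 2))), Rational(-1, 1826)) = Mul(Add(9, Mul(-32, 16900)), Rational(-1, 1826)) = Mul(Add(9, -540800), Rational(-1, 1826)) = Mul(-540791, Rational(-1, 1826)) = Rational(540791, 1826)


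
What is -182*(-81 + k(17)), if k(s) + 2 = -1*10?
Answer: 16926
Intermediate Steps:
k(s) = -12 (k(s) = -2 - 1*10 = -2 - 10 = -12)
-182*(-81 + k(17)) = -182*(-81 - 12) = -182*(-93) = 16926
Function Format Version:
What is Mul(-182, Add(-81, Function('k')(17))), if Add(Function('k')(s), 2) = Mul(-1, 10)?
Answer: 16926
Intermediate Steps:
Function('k')(s) = -12 (Function('k')(s) = Add(-2, Mul(-1, 10)) = Add(-2, -10) = -12)
Mul(-182, Add(-81, Function('k')(17))) = Mul(-182, Add(-81, -12)) = Mul(-182, -93) = 16926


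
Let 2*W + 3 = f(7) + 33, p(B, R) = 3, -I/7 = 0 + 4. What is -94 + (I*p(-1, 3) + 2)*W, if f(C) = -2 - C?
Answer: -955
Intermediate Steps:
I = -28 (I = -7*(0 + 4) = -7*4 = -28)
W = 21/2 (W = -3/2 + ((-2 - 1*7) + 33)/2 = -3/2 + ((-2 - 7) + 33)/2 = -3/2 + (-9 + 33)/2 = -3/2 + (1/2)*24 = -3/2 + 12 = 21/2 ≈ 10.500)
-94 + (I*p(-1, 3) + 2)*W = -94 + (-28*3 + 2)*(21/2) = -94 + (-84 + 2)*(21/2) = -94 - 82*21/2 = -94 - 861 = -955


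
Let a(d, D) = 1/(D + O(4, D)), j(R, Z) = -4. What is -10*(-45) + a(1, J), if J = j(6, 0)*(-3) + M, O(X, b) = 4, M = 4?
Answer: 9001/20 ≈ 450.05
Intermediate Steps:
J = 16 (J = -4*(-3) + 4 = 12 + 4 = 16)
a(d, D) = 1/(4 + D) (a(d, D) = 1/(D + 4) = 1/(4 + D))
-10*(-45) + a(1, J) = -10*(-45) + 1/(4 + 16) = 450 + 1/20 = 9001/20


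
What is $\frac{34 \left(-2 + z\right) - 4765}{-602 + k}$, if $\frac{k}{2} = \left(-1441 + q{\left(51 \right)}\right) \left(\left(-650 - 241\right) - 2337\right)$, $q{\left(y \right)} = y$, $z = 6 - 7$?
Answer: $- \frac{4867}{8973238} \approx -0.00054239$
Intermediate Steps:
$z = -1$
$k = 8973840$ ($k = 2 \left(-1441 + 51\right) \left(\left(-650 - 241\right) - 2337\right) = 2 \left(- 1390 \left(\left(-650 - 241\right) - 2337\right)\right) = 2 \left(- 1390 \left(-891 - 2337\right)\right) = 2 \left(\left(-1390\right) \left(-3228\right)\right) = 2 \cdot 4486920 = 8973840$)
$\frac{34 \left(-2 + z\right) - 4765}{-602 + k} = \frac{34 \left(-2 - 1\right) - 4765}{-602 + 8973840} = \frac{34 \left(-3\right) - 4765}{8973238} = \left(-102 - 4765\right) \frac{1}{8973238} = \left(-4867\right) \frac{1}{8973238} = - \frac{4867}{8973238}$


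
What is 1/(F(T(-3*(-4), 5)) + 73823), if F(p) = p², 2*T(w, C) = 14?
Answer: 1/73872 ≈ 1.3537e-5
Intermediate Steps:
T(w, C) = 7 (T(w, C) = (½)*14 = 7)
1/(F(T(-3*(-4), 5)) + 73823) = 1/(7² + 73823) = 1/(49 + 73823) = 1/73872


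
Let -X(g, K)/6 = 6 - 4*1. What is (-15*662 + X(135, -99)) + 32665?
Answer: 22723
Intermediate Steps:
X(g, K) = -12 (X(g, K) = -6*(6 - 4*1) = -6*(6 - 4) = -6*2 = -12)
(-15*662 + X(135, -99)) + 32665 = (-15*662 - 12) + 32665 = (-9930 - 12) + 32665 = -9942 + 32665 = 22723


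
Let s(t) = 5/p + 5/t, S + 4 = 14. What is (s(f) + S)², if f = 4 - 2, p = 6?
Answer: 1600/9 ≈ 177.78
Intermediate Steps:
S = 10 (S = -4 + 14 = 10)
f = 2
s(t) = ⅚ + 5/t (s(t) = 5/6 + 5/t = 5*(⅙) + 5/t = ⅚ + 5/t)
(s(f) + S)² = ((⅚ + 5/2) + 10)² = (10/3 + 10)² = (40/3)² = 1600/9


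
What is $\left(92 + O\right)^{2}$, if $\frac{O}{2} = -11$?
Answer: $4900$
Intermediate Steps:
$O = -22$ ($O = 2 \left(-11\right) = -22$)
$\left(92 + O\right)^{2} = \left(92 - 22\right)^{2} = 70^{2} = 4900$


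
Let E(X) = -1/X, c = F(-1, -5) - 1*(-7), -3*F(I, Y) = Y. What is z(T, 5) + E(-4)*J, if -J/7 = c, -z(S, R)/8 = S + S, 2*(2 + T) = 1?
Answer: 53/6 ≈ 8.8333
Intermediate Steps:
T = -3/2 (T = -2 + (½)*1 = -2 + ½ = -3/2 ≈ -1.5000)
F(I, Y) = -Y/3
z(S, R) = -16*S (z(S, R) = -8*(S + S) = -16*S)
c = 26/3 (c = -⅓*(-5) - 1*(-7) = 5/3 + 7 = 26/3 ≈ 8.6667)
J = -182/3 (J = -7*26/3 = -182/3 ≈ -60.667)
z(T, 5) + E(-4)*J = -16*(-3/2) - 1/(-4)*(-182/3) = 24 - 1*(-¼)*(-182/3) = 24 + (¼)*(-182/3) = 24 - 91/6 = 53/6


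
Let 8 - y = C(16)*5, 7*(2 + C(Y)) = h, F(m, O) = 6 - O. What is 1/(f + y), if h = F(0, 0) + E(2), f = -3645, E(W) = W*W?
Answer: -7/25439 ≈ -0.00027517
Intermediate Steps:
E(W) = W²
h = 10 (h = (6 - 1*0) + 2² = (6 + 0) + 4 = 6 + 4 = 10)
C(Y) = -4/7 (C(Y) = -2 + (⅐)*10 = -2 + 10/7 = -4/7)
y = 76/7 (y = 8 - (-4)*5/7 = 8 - 1*(-20/7) = 8 + 20/7 = 76/7 ≈ 10.857)
1/(f + y) = 1/(-3645 + 76/7) = 1/(-25439/7) = -7/25439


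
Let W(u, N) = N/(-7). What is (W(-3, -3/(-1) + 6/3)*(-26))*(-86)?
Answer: -11180/7 ≈ -1597.1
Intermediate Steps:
W(u, N) = -N/7 (W(u, N) = N*(-1/7) = -N/7)
(W(-3, -3/(-1) + 6/3)*(-26))*(-86) = (-(-3/(-1) + 6/3)/7*(-26))*(-86) = (-(-3*(-1) + 6*(1/3))/7*(-26))*(-86) = (-(3 + 2)/7*(-26))*(-86) = (-1/7*5*(-26))*(-86) = -5/7*(-26)*(-86) = (130/7)*(-86) = -11180/7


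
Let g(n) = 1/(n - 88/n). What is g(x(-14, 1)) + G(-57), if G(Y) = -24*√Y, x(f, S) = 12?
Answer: 3/14 - 24*I*√57 ≈ 0.21429 - 181.2*I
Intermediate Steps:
g(x(-14, 1)) + G(-57) = 12/(-88 + 12²) - 24*I*√57 = 12/(-88 + 144) - 24*I*√57 = 12/56 - 24*I*√57 = 12*(1/56) - 24*I*√57 = 3/14 - 24*I*√57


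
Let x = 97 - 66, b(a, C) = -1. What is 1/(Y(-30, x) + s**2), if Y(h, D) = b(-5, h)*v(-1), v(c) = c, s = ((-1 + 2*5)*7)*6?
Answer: 1/142885 ≈ 6.9986e-6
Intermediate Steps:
s = 378 (s = ((-1 + 10)*7)*6 = (9*7)*6 = 63*6 = 378)
x = 31
Y(h, D) = 1 (Y(h, D) = -1*(-1) = 1)
1/(Y(-30, x) + s**2) = 1/(1 + 378**2) = 1/(1 + 142884) = 1/142885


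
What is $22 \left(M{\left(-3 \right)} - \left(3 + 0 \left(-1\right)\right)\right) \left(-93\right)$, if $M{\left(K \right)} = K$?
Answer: $12276$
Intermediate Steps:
$22 \left(M{\left(-3 \right)} - \left(3 + 0 \left(-1\right)\right)\right) \left(-93\right) = 22 \left(-3 - \left(3 + 0 \left(-1\right)\right)\right) \left(-93\right) = 22 \left(-3 - \left(3 + 0\right)\right) \left(-93\right) = 22 \left(-3 - 3\right) \left(-93\right) = 22 \left(-6\right) \left(-93\right) = \left(-132\right) \left(-93\right) = 12276$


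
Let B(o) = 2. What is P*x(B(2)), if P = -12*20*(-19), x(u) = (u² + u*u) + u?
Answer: 45600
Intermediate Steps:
x(u) = u + 2*u² (x(u) = (u² + u²) + u = 2*u² + u = u + 2*u²)
P = 4560 (P = -240*(-19) = 4560)
P*x(B(2)) = 4560*(2*(1 + 2*2)) = 4560*(2*(1 + 4)) = 4560*(2*5) = 4560*10 = 45600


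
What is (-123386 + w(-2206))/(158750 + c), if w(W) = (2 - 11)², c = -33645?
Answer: -24661/25021 ≈ -0.98561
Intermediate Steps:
w(W) = 81 (w(W) = (-9)² = 81)
(-123386 + w(-2206))/(158750 + c) = (-123386 + 81)/(158750 - 33645) = -123305/125105 = -123305*1/125105 = -24661/25021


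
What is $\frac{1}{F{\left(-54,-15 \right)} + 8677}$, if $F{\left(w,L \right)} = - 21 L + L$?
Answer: $\frac{1}{8977} \approx 0.0001114$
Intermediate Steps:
$F{\left(w,L \right)} = - 20 L$
$\frac{1}{F{\left(-54,-15 \right)} + 8677} = \frac{1}{\left(-20\right) \left(-15\right) + 8677} = \frac{1}{300 + 8677} = \frac{1}{8977}$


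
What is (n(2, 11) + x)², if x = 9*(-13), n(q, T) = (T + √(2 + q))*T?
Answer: 676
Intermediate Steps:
n(q, T) = T*(T + √(2 + q))
x = -117
(n(2, 11) + x)² = (11*(11 + √(2 + 2)) - 117)² = (11*(11 + √4) - 117)² = (11*(11 + 2) - 117)² = (11*13 - 117)² = (143 - 117)² = 26² = 676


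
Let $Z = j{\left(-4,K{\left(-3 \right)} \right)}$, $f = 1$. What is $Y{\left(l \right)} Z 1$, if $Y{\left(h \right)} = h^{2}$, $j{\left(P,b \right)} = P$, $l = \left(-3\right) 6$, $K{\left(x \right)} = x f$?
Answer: $-1296$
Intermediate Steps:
$K{\left(x \right)} = x$ ($K{\left(x \right)} = x 1 = x$)
$l = -18$
$Z = -4$
$Y{\left(l \right)} Z 1 = \left(-18\right)^{2} \left(-4\right) 1 = 324 \left(-4\right) 1 = \left(-1296\right) 1 = -1296$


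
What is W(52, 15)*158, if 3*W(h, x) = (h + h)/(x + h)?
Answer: 16432/201 ≈ 81.751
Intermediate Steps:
W(h, x) = 2*h/(3*(h + x)) (W(h, x) = ((h + h)/(x + h))/3 = ((2*h)/(h + x))/3 = (2*h/(h + x))/3 = 2*h/(3*(h + x)))
W(52, 15)*158 = ((⅔)*52/(52 + 15))*158 = ((⅔)*52/67)*158 = ((⅔)*52*(1/67))*158 = (104/201)*158 = 16432/201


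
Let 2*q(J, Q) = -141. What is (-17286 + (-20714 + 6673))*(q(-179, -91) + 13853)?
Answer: -863528755/2 ≈ -4.3176e+8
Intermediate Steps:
q(J, Q) = -141/2 (q(J, Q) = (½)*(-141) = -141/2)
(-17286 + (-20714 + 6673))*(q(-179, -91) + 13853) = (-17286 + (-20714 + 6673))*(-141/2 + 13853) = (-17286 - 14041)*(27565/2) = -31327*27565/2 = -863528755/2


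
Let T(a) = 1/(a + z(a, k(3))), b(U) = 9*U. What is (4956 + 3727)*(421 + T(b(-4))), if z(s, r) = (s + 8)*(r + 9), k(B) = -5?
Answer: 541011681/148 ≈ 3.6555e+6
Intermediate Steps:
z(s, r) = (8 + s)*(9 + r)
T(a) = 1/(32 + 5*a) (T(a) = 1/(a + (72 + 8*(-5) + 9*a - 5*a)) = 1/(a + (72 - 40 + 9*a - 5*a)) = 1/(a + (32 + 4*a)) = 1/(32 + 5*a))
(4956 + 3727)*(421 + T(b(-4))) = (4956 + 3727)*(421 + 1/(32 + 5*(9*(-4)))) = 8683*(421 + 1/(32 + 5*(-36))) = 8683*(421 + 1/(32 - 180)) = 8683*(421 + 1/(-148)) = 8683*(421 - 1/148) = 8683*(62307/148) = 541011681/148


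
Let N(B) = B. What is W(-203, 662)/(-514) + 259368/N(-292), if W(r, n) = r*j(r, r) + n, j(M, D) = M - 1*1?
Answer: -18200095/18761 ≈ -970.10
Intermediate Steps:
j(M, D) = -1 + M (j(M, D) = M - 1 = -1 + M)
W(r, n) = n + r*(-1 + r) (W(r, n) = r*(-1 + r) + n = n + r*(-1 + r))
W(-203, 662)/(-514) + 259368/N(-292) = (662 - 203*(-1 - 203))/(-514) + 259368/(-292) = (662 - 203*(-204))*(-1/514) + 259368*(-1/292) = (662 + 41412)*(-1/514) - 64842/73 = 42074*(-1/514) - 64842/73 = -21037/257 - 64842/73 = -18200095/18761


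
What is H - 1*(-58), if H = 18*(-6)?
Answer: -50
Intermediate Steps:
H = -108
H - 1*(-58) = -108 - 1*(-58) = -108 + 58 = -50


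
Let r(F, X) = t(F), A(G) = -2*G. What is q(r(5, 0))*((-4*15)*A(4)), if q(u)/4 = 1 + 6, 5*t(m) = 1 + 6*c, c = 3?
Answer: 13440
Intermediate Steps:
t(m) = 19/5 (t(m) = (1 + 6*3)/5 = (1 + 18)/5 = (1/5)*19 = 19/5)
r(F, X) = 19/5
q(u) = 28 (q(u) = 4*(1 + 6) = 4*7 = 28)
q(r(5, 0))*((-4*15)*A(4)) = 28*((-4*15)*(-2*4)) = 28*(-60*(-8)) = 28*480 = 13440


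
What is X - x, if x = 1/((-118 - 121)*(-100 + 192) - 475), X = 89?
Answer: 1999208/22463 ≈ 89.000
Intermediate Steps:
x = -1/22463 (x = 1/(-239*92 - 475) = 1/(-21988 - 475) = 1/(-22463) = -1/22463 ≈ -4.4518e-5)
X - x = 89 - 1*(-1/22463) = 89 + 1/22463 = 1999208/22463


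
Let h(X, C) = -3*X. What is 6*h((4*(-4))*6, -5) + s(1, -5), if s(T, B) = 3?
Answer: 1731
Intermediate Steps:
6*h((4*(-4))*6, -5) + s(1, -5) = 6*(-3*4*(-4)*6) + 3 = 6*(-(-48)*6) + 3 = 6*(-3*(-96)) + 3 = 6*288 + 3 = 1728 + 3 = 1731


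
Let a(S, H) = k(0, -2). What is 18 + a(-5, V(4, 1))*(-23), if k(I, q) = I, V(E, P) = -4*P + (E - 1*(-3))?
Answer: 18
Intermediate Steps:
V(E, P) = 3 + E - 4*P (V(E, P) = -4*P + (E + 3) = -4*P + (3 + E) = 3 + E - 4*P)
a(S, H) = 0
18 + a(-5, V(4, 1))*(-23) = 18 + 0*(-23) = 18 + 0 = 18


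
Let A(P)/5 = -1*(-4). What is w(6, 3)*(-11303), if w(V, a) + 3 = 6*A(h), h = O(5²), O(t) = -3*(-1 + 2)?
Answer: -1322451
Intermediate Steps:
O(t) = -3 (O(t) = -3*1 = -3)
h = -3
A(P) = 20 (A(P) = 5*(-1*(-4)) = 5*4 = 20)
w(V, a) = 117 (w(V, a) = -3 + 6*20 = -3 + 120 = 117)
w(6, 3)*(-11303) = 117*(-11303) = -1322451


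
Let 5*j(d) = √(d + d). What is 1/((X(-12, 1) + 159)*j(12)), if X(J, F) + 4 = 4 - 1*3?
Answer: 5*√6/1872 ≈ 0.0065424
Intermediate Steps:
j(d) = √2*√d/5 (j(d) = √(d + d)/5 = √(2*d)/5 = (√2*√d)/5 = √2*√d/5)
X(J, F) = -3 (X(J, F) = -4 + (4 - 1*3) = -4 + (4 - 3) = -4 + 1 = -3)
1/((X(-12, 1) + 159)*j(12)) = 1/((-3 + 159)*(√2*√12/5)) = 1/(156*(√2*(2*√3)/5)) = 1/(156*(2*√6/5)) = 1/(312*√6/5) = 5*√6/1872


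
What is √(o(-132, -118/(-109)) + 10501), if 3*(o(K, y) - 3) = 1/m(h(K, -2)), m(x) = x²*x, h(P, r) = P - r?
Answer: √27000426959610/50700 ≈ 102.49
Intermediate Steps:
m(x) = x³
o(K, y) = 3 + 1/(3*(2 + K)³) (o(K, y) = 3 + 1/(3*((K - 1*(-2))³)) = 3 + 1/(3*((K + 2)³)) = 3 + 1/(3*((2 + K)³)) = 3 + 1/(3*(2 + K)³))
√(o(-132, -118/(-109)) + 10501) = √((3 + 1/(3*(2 - 132)³)) + 10501) = √((3 + (⅓)/(-130)³) + 10501) = √((3 + (⅓)*(-1/2197000)) + 10501) = √((3 - 1/6591000) + 10501) = √(19772999/6591000 + 10501) = √(69231863999/6591000) = √27000426959610/50700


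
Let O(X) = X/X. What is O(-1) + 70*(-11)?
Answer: -769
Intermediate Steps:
O(X) = 1
O(-1) + 70*(-11) = 1 + 70*(-11) = 1 - 770 = -769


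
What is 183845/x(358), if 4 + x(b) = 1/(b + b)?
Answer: -131633020/2863 ≈ -45977.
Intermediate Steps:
x(b) = -4 + 1/(2*b) (x(b) = -4 + 1/(b + b) = -4 + 1/(2*b))
183845/x(358) = 183845/(-4 + (1/2)/358) = 183845/(-4 + (1/2)*(1/358)) = 183845/(-4 + 1/716) = 183845/(-2863/716) = 183845*(-716/2863) = -131633020/2863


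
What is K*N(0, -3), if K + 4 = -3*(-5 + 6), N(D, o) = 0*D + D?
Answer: 0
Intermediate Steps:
N(D, o) = D (N(D, o) = 0 + D = D)
K = -7 (K = -4 - 3*(-5 + 6) = -4 - 3*1 = -4 - 3 = -7)
K*N(0, -3) = -7*0 = 0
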